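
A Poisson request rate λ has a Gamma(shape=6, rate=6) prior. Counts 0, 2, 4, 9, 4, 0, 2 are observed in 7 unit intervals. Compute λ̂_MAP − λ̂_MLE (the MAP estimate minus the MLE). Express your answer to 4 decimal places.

Σxᵢ = 21. Posterior is Gamma(27, 13); MAP = (27−1)/13 = 26/13 ≈ 2.00000.
MLE = x̄ = 21/7 ≈ 3.00000.
Difference = 26/13 − 21/7 = -1 ≈ -1.0000.

MAP − MLE = -1.0000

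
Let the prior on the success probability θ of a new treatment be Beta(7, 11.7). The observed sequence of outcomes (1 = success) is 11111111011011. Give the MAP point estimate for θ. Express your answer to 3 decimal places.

θ̂_MAP = 0.586

Prior: Beta(7, 11.7).
Data: 12 successes in 14 trials (from the sequence). The binomial likelihood contributes θ^12(1−θ)^2, so the posterior is Beta(7+12, 11.7+2) = Beta(19, 13.7).
For Beta(a, b) with a, b > 1 the mode is (a−1)/(a+b−2) = 18/30.7 ≈ 0.586.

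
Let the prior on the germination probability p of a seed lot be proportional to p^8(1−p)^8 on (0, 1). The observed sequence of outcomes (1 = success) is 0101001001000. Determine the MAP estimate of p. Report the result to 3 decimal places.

The prior density ∝ p^8(1−p)^8 is the kernel of Beta(9, 9).
Data: 4 successes in 13 trials (from the sequence). The binomial likelihood contributes p^4(1−p)^9, so the posterior is Beta(9+4, 9+9) = Beta(13, 18).
For Beta(a, b) with a, b > 1 the mode is (a−1)/(a+b−2) = 12/29 ≈ 0.414.

p̂_MAP = 0.414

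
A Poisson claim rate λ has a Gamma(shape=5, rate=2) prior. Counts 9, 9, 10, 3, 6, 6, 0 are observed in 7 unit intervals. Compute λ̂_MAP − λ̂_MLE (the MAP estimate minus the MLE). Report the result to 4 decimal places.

Σxᵢ = 43. Posterior is Gamma(48, 9); MAP = (48−1)/9 = 47/9 ≈ 5.22222.
MLE = x̄ = 43/7 ≈ 6.14286.
Difference = 47/9 − 43/7 = -58/63 ≈ -0.9206.

MAP − MLE = -0.9206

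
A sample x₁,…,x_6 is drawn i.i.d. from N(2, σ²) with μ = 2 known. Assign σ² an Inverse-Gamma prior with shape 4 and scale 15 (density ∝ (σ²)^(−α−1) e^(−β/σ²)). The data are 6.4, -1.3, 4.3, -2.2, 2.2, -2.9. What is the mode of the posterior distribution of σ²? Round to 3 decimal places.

Sum of squared deviations about the known mean: SS = (6.4−2)² + (-1.3−2)² + (4.3−2)² + (-2.2−2)² + (2.2−2)² + (-2.9−2)² = 77.23.
The Normal likelihood contributes (σ²)^(−n/2) exp(−SS/(2σ²)), so the posterior is Inverse-Gamma(α + n/2, β + SS/2) = Inverse-Gamma(7, 53.615).
The mode of Inverse-Gamma(a, b) is b/(a+1) = 53.615/8 ≈ 6.702.

σ̂²_MAP = 6.702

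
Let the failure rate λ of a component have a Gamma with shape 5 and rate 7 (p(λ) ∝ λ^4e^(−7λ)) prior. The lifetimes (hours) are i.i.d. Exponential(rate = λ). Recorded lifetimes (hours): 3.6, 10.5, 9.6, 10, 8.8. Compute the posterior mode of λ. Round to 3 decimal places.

λ̂_MAP = 0.182

The Exponential(rate=λ) likelihood is ∝ λ^n e^(−λΣtᵢ). Here n = 5 and Σtᵢ = 3.6 + 10.5 + 9.6 + 10 + 8.8 = 42.5.
Posterior ∝ λ^4e^(−7λ) · λ^5e^(−42.5λ) = λ^9e^(−49.5λ), i.e. Gamma(10, 49.5).
Mode = (a−1)/b = 9/49.5 ≈ 0.182.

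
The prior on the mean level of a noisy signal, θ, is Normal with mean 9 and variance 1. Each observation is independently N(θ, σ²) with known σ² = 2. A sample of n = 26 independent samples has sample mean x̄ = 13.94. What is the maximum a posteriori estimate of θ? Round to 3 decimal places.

n = 26, x̄ = 13.94.
For a Normal prior and Normal likelihood with known variance, the posterior is Normal; its mode equals its mean, the precision-weighted average.
Prior precision 1/σ₀² = 1/1 = 1; data precision n/σ² = 26/2 = 13.
θ̂ = (1·9 + 13·13.94) / (1 + 13) = 190.22/14 = 9511/700 ≈ 13.587.

θ̂_MAP = 13.587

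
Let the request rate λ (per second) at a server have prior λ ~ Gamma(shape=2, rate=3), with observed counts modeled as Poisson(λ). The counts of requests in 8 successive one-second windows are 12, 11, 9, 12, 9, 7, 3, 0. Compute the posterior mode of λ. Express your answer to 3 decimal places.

Σxᵢ = 12+11+9+12+9+7+3+0 = 63, with n = 8.
Posterior ∝ λe^(−3λ) · λ^63e^(−8λ) = λ^64e^(−11λ), i.e. Gamma(shape=65, rate=11).
The mode of a Gamma(a, b) with a ≥ 1 (shape–rate) is (a−1)/b = 64/11 ≈ 5.818.

λ̂_MAP = 5.818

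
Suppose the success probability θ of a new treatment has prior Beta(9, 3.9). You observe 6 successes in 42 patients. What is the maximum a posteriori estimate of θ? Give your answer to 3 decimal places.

θ̂_MAP = 0.265

Prior: Beta(9, 3.9).
Data: 6 successes in 42 trials. The binomial likelihood contributes θ^6(1−θ)^36, so the posterior is Beta(9+6, 3.9+36) = Beta(15, 39.9).
For Beta(a, b) with a, b > 1 the mode is (a−1)/(a+b−2) = 14/52.9 ≈ 0.265.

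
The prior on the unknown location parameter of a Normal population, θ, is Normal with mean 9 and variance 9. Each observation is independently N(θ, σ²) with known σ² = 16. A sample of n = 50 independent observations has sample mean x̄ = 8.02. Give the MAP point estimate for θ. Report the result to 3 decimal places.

θ̂_MAP = 8.054

n = 50, x̄ = 8.02.
For a Normal prior and Normal likelihood with known variance, the posterior is Normal; its mode equals its mean, the precision-weighted average.
Prior precision 1/σ₀² = 1/9; data precision n/σ² = 50/16 = 3.125.
θ̂ = ((1/9)·9 + 3.125·8.02) / (1/9 + 3.125) = 26.0625/(233/72) = 3753/466 ≈ 8.054.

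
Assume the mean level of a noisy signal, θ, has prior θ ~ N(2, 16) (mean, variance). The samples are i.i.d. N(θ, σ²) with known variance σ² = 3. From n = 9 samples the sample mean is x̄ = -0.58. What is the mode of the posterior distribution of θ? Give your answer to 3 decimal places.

n = 9, x̄ = -0.58.
For a Normal prior and Normal likelihood with known variance, the posterior is Normal; its mode equals its mean, the precision-weighted average.
Prior precision 1/σ₀² = 1/16 = 0.0625; data precision n/σ² = 9/3 = 3.
θ̂ = (0.0625·2 + 3·(-0.58)) / (0.0625 + 3) = (-1.615)/3.0625 = -646/1225 ≈ -0.527.

θ̂_MAP = -0.527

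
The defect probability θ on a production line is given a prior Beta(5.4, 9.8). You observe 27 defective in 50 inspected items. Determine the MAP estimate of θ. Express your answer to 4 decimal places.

Prior: Beta(5.4, 9.8).
Data: 27 successes in 50 trials. The binomial likelihood contributes θ^27(1−θ)^23, so the posterior is Beta(5.4+27, 9.8+23) = Beta(32.4, 32.8).
For Beta(a, b) with a, b > 1 the mode is (a−1)/(a+b−2) = 31.4/63.2 ≈ 0.4968.

θ̂_MAP = 0.4968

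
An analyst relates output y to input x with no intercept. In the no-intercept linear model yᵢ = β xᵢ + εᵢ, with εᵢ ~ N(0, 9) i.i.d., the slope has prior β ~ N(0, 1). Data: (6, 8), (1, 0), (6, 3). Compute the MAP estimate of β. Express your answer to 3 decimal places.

β̂_MAP = 0.805

log p(β | y) = −Σ(yᵢ − βxᵢ)²/(2·9) − β²/(2·1) + const.
Setting the derivative to zero: Σxᵢ(yᵢ − βxᵢ)/9 − β/1 = 0, so β = Σxᵢyᵢ / (Σxᵢ² + σ²/τ²).
Σxᵢyᵢ = 6·8 + 1·0 + 6·3 = 66; Σxᵢ² = 73; σ²/τ² = 9.
β̂_MAP = 66 / (73 + 9) = 66/82 ≈ 0.805.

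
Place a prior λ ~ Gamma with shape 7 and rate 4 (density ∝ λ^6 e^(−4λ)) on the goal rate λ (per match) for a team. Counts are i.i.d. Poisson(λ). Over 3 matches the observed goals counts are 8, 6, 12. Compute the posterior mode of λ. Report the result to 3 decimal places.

Σxᵢ = 8+6+12 = 26, with n = 3.
Posterior ∝ λ^6e^(−4λ) · λ^26e^(−3λ) = λ^32e^(−7λ), i.e. Gamma(shape=33, rate=7).
The mode of a Gamma(a, b) with a ≥ 1 (shape–rate) is (a−1)/b = 32/7 ≈ 4.571.

λ̂_MAP = 4.571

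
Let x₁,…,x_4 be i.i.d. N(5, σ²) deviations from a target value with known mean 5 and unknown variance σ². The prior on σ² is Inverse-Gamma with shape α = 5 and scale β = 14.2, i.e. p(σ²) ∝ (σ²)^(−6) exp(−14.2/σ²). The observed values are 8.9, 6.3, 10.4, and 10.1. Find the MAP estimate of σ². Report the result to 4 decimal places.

Sum of squared deviations about the known mean: SS = (8.9−5)² + (6.3−5)² + (10.4−5)² + (10.1−5)² = 72.07.
The Normal likelihood contributes (σ²)^(−n/2) exp(−SS/(2σ²)), so the posterior is Inverse-Gamma(α + n/2, β + SS/2) = Inverse-Gamma(7, 50.235).
The mode of Inverse-Gamma(a, b) is b/(a+1) = 50.235/8 ≈ 6.2794.

σ̂²_MAP = 6.2794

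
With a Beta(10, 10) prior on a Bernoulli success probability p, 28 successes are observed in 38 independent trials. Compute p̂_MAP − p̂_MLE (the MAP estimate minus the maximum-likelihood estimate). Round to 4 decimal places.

MAP − MLE = -0.0761

Posterior is Beta(38, 20); MAP = (38−1)/(58−2) = 37/56 ≈ 0.66071.
MLE ignores the prior: p̂_MLE = k/n = 28/38 ≈ 0.73684.
Difference = 37/56 − 28/38 = -81/1064 ≈ -0.0761.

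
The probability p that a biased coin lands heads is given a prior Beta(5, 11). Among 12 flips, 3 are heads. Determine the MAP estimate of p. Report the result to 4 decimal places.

Prior: Beta(5, 11).
Data: 3 successes in 12 trials. The binomial likelihood contributes p^3(1−p)^9, so the posterior is Beta(5+3, 11+9) = Beta(8, 20).
For Beta(a, b) with a, b > 1 the mode is (a−1)/(a+b−2) = 7/26 ≈ 0.2692.

p̂_MAP = 0.2692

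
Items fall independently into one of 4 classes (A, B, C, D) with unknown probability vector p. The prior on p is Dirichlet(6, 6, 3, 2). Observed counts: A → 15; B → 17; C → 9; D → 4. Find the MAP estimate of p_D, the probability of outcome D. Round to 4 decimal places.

The posterior is Dirichlet(αᵢ + nᵢ) = Dirichlet(21, 23, 12, 6).
For a Dirichlet(a₁,…,a_K) with all aᵢ > 1, the mode has j-th component (aⱼ − 1)/(Σaᵢ − K).
Here Σaᵢ = 62 and K = 4, so p_D = (6 − 1)/(62 − 4) = 5/58 ≈ 0.0862.

MAP estimate of p_D = 0.0862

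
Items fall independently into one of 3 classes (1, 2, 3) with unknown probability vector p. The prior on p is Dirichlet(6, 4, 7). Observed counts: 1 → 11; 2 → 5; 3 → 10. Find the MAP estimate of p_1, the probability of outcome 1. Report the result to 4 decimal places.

MAP estimate: 0.4000

The posterior is Dirichlet(αᵢ + nᵢ) = Dirichlet(17, 9, 17).
For a Dirichlet(a₁,…,a_K) with all aᵢ > 1, the mode has j-th component (aⱼ − 1)/(Σaᵢ − K).
Here Σaᵢ = 43 and K = 3, so p_1 = (17 − 1)/(43 − 3) = 16/40 ≈ 0.4000.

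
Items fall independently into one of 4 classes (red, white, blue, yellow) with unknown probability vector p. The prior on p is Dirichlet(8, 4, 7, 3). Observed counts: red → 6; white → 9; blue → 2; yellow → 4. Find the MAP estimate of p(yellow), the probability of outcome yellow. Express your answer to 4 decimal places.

MAP estimate of p(yellow) = 0.1538

The posterior is Dirichlet(αᵢ + nᵢ) = Dirichlet(14, 13, 9, 7).
For a Dirichlet(a₁,…,a_K) with all aᵢ > 1, the mode has j-th component (aⱼ − 1)/(Σaᵢ − K).
Here Σaᵢ = 43 and K = 4, so p(yellow) = (7 − 1)/(43 − 4) = 6/39 ≈ 0.1538.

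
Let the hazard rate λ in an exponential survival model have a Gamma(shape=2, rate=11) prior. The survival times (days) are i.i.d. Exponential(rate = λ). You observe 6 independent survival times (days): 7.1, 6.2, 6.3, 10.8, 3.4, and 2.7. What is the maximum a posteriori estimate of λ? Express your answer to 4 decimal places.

λ̂_MAP = 0.1474

The Exponential(rate=λ) likelihood is ∝ λ^n e^(−λΣtᵢ). Here n = 6 and Σtᵢ = 7.1 + 6.2 + 6.3 + 10.8 + 3.4 + 2.7 = 36.5.
Posterior ∝ λe^(−11λ) · λ^6e^(−36.5λ) = λ^7e^(−47.5λ), i.e. Gamma(8, 47.5).
Mode = (a−1)/b = 7/47.5 ≈ 0.1474.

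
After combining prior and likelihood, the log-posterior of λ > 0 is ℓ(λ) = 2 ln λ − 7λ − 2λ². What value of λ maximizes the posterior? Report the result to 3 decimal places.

λ̂_MAP = 0.250

ℓ'(λ) = 2/λ − 7 − 4λ. Setting this to zero and multiplying by λ: 4λ² + 7λ − 2 = 0.
λ = (−7 + √(7² + 4·4·2)) / (2·4) = (−7 + √81) / 8 = (−7 + 9)/8 = 1/4.
ℓ''(λ) = −2/λ² − 4 < 0, confirming a maximum.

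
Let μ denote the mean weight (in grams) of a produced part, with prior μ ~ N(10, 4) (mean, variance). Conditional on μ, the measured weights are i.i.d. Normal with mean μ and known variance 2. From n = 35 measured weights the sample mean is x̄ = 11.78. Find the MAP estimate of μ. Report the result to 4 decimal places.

n = 35, x̄ = 11.78.
For a Normal prior and Normal likelihood with known variance, the posterior is Normal; its mode equals its mean, the precision-weighted average.
Prior precision 1/σ₀² = 1/4 = 0.25; data precision n/σ² = 35/2 = 17.5.
μ̂ = (0.25·10 + 17.5·11.78) / (0.25 + 17.5) = 208.65/17.75 = 4173/355 ≈ 11.7549.

μ̂_MAP = 11.7549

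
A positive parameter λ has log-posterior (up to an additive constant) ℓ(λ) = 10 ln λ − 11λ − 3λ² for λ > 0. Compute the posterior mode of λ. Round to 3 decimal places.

ℓ'(λ) = 10/λ − 11 − 6λ. Setting this to zero and multiplying by λ: 6λ² + 11λ − 10 = 0.
λ = (−11 + √(11² + 4·6·10)) / (2·6) = (−11 + √361) / 12 = (−11 + 19)/12 = 2/3.
ℓ''(λ) = −10/λ² − 6 < 0, confirming a maximum.

λ̂_MAP = 0.667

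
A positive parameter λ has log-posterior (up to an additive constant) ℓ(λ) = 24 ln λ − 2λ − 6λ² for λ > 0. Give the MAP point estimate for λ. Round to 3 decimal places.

λ̂_MAP = 1.333

ℓ'(λ) = 24/λ − 2 − 12λ. Setting this to zero and multiplying by λ: 12λ² + 2λ − 24 = 0.
λ = (−2 + √(2² + 4·12·24)) / (2·12) = (−2 + √1156) / 24 = (−2 + 34)/24 = 4/3.
ℓ''(λ) = −24/λ² − 12 < 0, confirming a maximum.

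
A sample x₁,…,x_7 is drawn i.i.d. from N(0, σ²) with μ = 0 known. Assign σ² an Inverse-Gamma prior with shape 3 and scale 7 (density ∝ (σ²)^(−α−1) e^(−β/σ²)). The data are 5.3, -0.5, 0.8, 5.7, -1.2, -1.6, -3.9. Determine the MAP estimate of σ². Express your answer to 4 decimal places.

σ̂²_MAP = 6.3120

Sum of squared deviations about the known mean: SS = (5.3−0)² + (-0.5−0)² + (0.8−0)² + (5.7−0)² + (-1.2−0)² + (-1.6−0)² + (-3.9−0)² = 80.68.
The Normal likelihood contributes (σ²)^(−n/2) exp(−SS/(2σ²)), so the posterior is Inverse-Gamma(α + n/2, β + SS/2) = Inverse-Gamma(6.5, 47.34).
The mode of Inverse-Gamma(a, b) is b/(a+1) = 47.34/7.5 ≈ 6.3120.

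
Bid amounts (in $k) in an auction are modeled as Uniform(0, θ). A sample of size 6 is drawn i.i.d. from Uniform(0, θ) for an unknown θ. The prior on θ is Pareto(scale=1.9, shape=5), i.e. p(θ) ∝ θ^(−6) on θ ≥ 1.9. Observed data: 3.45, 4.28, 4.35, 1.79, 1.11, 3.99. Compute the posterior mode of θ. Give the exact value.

θ̂_MAP = 4.35

The Uniform(0, θ) likelihood is θ^(−n) for θ ≥ max(xᵢ), zero otherwise. Here max(xᵢ) = 4.35.
Posterior ∝ θ^(−6) · θ^(−6) = θ^(−12) on θ ≥ max(1.9, 4.35) = 4.35.
This density is strictly decreasing in θ, so the posterior mode lies at the lower boundary of the support.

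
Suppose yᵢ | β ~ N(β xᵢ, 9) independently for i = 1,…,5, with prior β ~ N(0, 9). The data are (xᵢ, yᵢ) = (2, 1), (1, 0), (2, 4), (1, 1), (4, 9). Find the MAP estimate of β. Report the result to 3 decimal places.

log p(β | y) = −Σ(yᵢ − βxᵢ)²/(2·9) − β²/(2·9) + const.
Setting the derivative to zero: Σxᵢ(yᵢ − βxᵢ)/9 − β/9 = 0, so β = Σxᵢyᵢ / (Σxᵢ² + σ²/τ²).
Σxᵢyᵢ = 2·1 + 1·0 + 2·4 + 1·1 + 4·9 = 47; Σxᵢ² = 26; σ²/τ² = 1.
β̂_MAP = 47 / (26 + 1) = 47/27 ≈ 1.741.

β̂_MAP = 1.741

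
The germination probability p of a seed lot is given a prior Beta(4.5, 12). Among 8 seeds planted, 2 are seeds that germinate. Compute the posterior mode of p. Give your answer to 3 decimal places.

p̂_MAP = 0.244

Prior: Beta(4.5, 12).
Data: 2 successes in 8 trials. The binomial likelihood contributes p^2(1−p)^6, so the posterior is Beta(4.5+2, 12+6) = Beta(6.5, 18).
For Beta(a, b) with a, b > 1 the mode is (a−1)/(a+b−2) = 5.5/22.5 ≈ 0.244.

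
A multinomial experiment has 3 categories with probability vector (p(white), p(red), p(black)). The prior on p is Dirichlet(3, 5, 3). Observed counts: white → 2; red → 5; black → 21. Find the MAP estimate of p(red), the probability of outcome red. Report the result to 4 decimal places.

The posterior is Dirichlet(αᵢ + nᵢ) = Dirichlet(5, 10, 24).
For a Dirichlet(a₁,…,a_K) with all aᵢ > 1, the mode has j-th component (aⱼ − 1)/(Σaᵢ − K).
Here Σaᵢ = 39 and K = 3, so p(red) = (10 − 1)/(39 − 3) = 9/36 ≈ 0.2500.

MAP estimate of p(red) = 0.2500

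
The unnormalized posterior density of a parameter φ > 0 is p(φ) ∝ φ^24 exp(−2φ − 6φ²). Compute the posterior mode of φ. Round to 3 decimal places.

ℓ'(φ) = 24/φ − 2 − 12φ. Setting this to zero and multiplying by φ: 12φ² + 2φ − 24 = 0.
φ = (−2 + √(2² + 4·12·24)) / (2·12) = (−2 + √1156) / 24 = (−2 + 34)/24 = 4/3.
ℓ''(φ) = −24/φ² − 12 < 0, confirming a maximum.

φ̂_MAP = 1.333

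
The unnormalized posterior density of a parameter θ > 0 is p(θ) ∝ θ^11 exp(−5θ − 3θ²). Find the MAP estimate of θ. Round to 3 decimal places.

θ̂_MAP = 1.000

ℓ'(θ) = 11/θ − 5 − 6θ. Setting this to zero and multiplying by θ: 6θ² + 5θ − 11 = 0.
θ = (−5 + √(5² + 4·6·11)) / (2·6) = (−5 + √289) / 12 = (−5 + 17)/12 = 1.
ℓ''(θ) = −11/θ² − 6 < 0, confirming a maximum.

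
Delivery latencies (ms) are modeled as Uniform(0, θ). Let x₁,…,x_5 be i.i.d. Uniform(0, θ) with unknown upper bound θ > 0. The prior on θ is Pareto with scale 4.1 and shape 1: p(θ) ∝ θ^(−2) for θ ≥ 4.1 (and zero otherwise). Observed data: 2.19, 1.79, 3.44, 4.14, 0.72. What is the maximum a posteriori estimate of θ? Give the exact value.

The Uniform(0, θ) likelihood is θ^(−n) for θ ≥ max(xᵢ), zero otherwise. Here max(xᵢ) = 4.14.
Posterior ∝ θ^(−2) · θ^(−5) = θ^(−7) on θ ≥ max(4.1, 4.14) = 4.14.
This density is strictly decreasing in θ, so the posterior mode lies at the lower boundary of the support.

θ̂_MAP = 4.14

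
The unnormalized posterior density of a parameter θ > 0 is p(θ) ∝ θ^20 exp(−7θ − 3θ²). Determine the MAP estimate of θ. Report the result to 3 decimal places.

ℓ'(θ) = 20/θ − 7 − 6θ. Setting this to zero and multiplying by θ: 6θ² + 7θ − 20 = 0.
θ = (−7 + √(7² + 4·6·20)) / (2·6) = (−7 + √529) / 12 = (−7 + 23)/12 = 4/3.
ℓ''(θ) = −20/θ² − 6 < 0, confirming a maximum.

θ̂_MAP = 1.333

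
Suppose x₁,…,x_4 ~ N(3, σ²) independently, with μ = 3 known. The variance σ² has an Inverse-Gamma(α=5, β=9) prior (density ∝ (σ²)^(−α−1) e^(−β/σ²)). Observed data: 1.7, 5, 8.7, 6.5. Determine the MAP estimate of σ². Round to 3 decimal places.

σ̂²_MAP = 4.277

Sum of squared deviations about the known mean: SS = (1.7−3)² + (5−3)² + (8.7−3)² + (6.5−3)² = 50.43.
The Normal likelihood contributes (σ²)^(−n/2) exp(−SS/(2σ²)), so the posterior is Inverse-Gamma(α + n/2, β + SS/2) = Inverse-Gamma(7, 34.215).
The mode of Inverse-Gamma(a, b) is b/(a+1) = 34.215/8 ≈ 4.277.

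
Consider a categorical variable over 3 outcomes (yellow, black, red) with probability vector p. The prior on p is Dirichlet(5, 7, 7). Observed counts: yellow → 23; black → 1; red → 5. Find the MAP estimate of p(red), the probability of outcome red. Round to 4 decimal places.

MAP estimate of p(red) = 0.2444

The posterior is Dirichlet(αᵢ + nᵢ) = Dirichlet(28, 8, 12).
For a Dirichlet(a₁,…,a_K) with all aᵢ > 1, the mode has j-th component (aⱼ − 1)/(Σaᵢ − K).
Here Σaᵢ = 48 and K = 3, so p(red) = (12 − 1)/(48 − 3) = 11/45 ≈ 0.2444.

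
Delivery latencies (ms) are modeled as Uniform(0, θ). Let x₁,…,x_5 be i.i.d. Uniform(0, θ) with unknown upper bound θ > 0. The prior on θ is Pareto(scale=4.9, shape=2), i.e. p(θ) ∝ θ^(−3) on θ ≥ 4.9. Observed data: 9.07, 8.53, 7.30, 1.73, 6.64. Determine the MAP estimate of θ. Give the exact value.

θ̂_MAP = 9.07

The Uniform(0, θ) likelihood is θ^(−n) for θ ≥ max(xᵢ), zero otherwise. Here max(xᵢ) = 9.07.
Posterior ∝ θ^(−3) · θ^(−5) = θ^(−8) on θ ≥ max(4.9, 9.07) = 9.07.
This density is strictly decreasing in θ, so the posterior mode lies at the lower boundary of the support.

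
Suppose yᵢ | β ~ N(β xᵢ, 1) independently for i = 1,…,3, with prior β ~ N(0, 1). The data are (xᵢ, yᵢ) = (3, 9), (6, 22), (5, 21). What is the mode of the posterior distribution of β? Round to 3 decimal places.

β̂_MAP = 3.718

log p(β | y) = −Σ(yᵢ − βxᵢ)²/(2·1) − β²/(2·1) + const.
Setting the derivative to zero: Σxᵢ(yᵢ − βxᵢ)/1 − β/1 = 0, so β = Σxᵢyᵢ / (Σxᵢ² + σ²/τ²).
Σxᵢyᵢ = 3·9 + 6·22 + 5·21 = 264; Σxᵢ² = 70; σ²/τ² = 1.
β̂_MAP = 264 / (70 + 1) = 264/71 ≈ 3.718.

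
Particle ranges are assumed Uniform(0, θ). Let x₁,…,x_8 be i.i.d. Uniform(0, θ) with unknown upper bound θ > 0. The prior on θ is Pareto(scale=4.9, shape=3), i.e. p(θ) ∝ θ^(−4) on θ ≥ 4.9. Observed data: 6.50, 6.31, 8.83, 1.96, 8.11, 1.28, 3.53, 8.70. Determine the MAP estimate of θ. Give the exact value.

θ̂_MAP = 8.83

The Uniform(0, θ) likelihood is θ^(−n) for θ ≥ max(xᵢ), zero otherwise. Here max(xᵢ) = 8.83.
Posterior ∝ θ^(−4) · θ^(−8) = θ^(−12) on θ ≥ max(4.9, 8.83) = 8.83.
This density is strictly decreasing in θ, so the posterior mode lies at the lower boundary of the support.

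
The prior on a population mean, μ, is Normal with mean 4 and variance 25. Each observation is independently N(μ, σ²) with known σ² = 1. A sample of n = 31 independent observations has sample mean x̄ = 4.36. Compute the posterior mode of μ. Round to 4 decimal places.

n = 31, x̄ = 4.36.
For a Normal prior and Normal likelihood with known variance, the posterior is Normal; its mode equals its mean, the precision-weighted average.
Prior precision 1/σ₀² = 1/25 = 0.04; data precision n/σ² = 31/1 = 31.
μ̂ = (0.04·4 + 31·4.36) / (0.04 + 31) = 135.32/31.04 = 3383/776 ≈ 4.3595.

μ̂_MAP = 4.3595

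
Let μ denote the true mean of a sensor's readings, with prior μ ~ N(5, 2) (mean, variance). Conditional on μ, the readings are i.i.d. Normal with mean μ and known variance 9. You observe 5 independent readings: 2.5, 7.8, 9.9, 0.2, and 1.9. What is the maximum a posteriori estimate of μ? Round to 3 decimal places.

μ̂_MAP = 4.716

n = 5; x̄ = (2.5 + 7.8 + 9.9 + 0.2 + 1.9)/5 = 22.3/5 = 4.46.
For a Normal prior and Normal likelihood with known variance, the posterior is Normal; its mode equals its mean, the precision-weighted average.
Prior precision 1/σ₀² = 1/2 = 0.5; data precision n/σ² = 5/9.
μ̂ = (0.5·5 + (5/9)·4.46) / (0.5 + 5/9) = (224/45)/(19/18) = 448/95 ≈ 4.716.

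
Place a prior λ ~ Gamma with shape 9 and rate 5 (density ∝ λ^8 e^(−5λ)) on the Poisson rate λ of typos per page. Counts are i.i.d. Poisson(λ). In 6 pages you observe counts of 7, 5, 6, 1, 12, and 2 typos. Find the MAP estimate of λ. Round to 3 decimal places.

λ̂_MAP = 3.727

Σxᵢ = 7+5+6+1+12+2 = 33, with n = 6.
Posterior ∝ λ^8e^(−5λ) · λ^33e^(−6λ) = λ^41e^(−11λ), i.e. Gamma(shape=42, rate=11).
The mode of a Gamma(a, b) with a ≥ 1 (shape–rate) is (a−1)/b = 41/11 ≈ 3.727.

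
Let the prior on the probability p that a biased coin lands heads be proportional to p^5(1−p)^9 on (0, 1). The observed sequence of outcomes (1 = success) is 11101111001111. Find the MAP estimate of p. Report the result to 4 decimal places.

The prior density ∝ p^5(1−p)^9 is the kernel of Beta(6, 10).
Data: 11 successes in 14 trials (from the sequence). The binomial likelihood contributes p^11(1−p)^3, so the posterior is Beta(6+11, 10+3) = Beta(17, 13).
For Beta(a, b) with a, b > 1 the mode is (a−1)/(a+b−2) = 16/28 ≈ 0.5714.

p̂_MAP = 0.5714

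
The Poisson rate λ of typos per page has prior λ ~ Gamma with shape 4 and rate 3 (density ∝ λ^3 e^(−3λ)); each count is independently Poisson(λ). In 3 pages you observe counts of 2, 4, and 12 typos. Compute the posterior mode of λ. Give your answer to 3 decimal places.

Σxᵢ = 2+4+12 = 18, with n = 3.
Posterior ∝ λ^3e^(−3λ) · λ^18e^(−3λ) = λ^21e^(−6λ), i.e. Gamma(shape=22, rate=6).
The mode of a Gamma(a, b) with a ≥ 1 (shape–rate) is (a−1)/b = 21/6 ≈ 3.500.

λ̂_MAP = 3.500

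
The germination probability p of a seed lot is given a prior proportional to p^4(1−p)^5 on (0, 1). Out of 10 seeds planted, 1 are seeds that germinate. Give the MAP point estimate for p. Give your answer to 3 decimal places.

The prior density ∝ p^4(1−p)^5 is the kernel of Beta(5, 6).
Data: 1 success in 10 trials. The binomial likelihood contributes p(1−p)^9, so the posterior is Beta(5+1, 6+9) = Beta(6, 15).
For Beta(a, b) with a, b > 1 the mode is (a−1)/(a+b−2) = 5/19 ≈ 0.263.

p̂_MAP = 0.263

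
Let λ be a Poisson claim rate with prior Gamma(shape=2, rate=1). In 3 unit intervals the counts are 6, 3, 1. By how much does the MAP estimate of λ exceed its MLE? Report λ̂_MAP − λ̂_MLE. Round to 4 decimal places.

MAP − MLE = -0.5833

Σxᵢ = 10. Posterior is Gamma(12, 4); MAP = (12−1)/4 = 11/4 ≈ 2.75000.
MLE = x̄ = 10/3 ≈ 3.33333.
Difference = 11/4 − 10/3 = -7/12 ≈ -0.5833.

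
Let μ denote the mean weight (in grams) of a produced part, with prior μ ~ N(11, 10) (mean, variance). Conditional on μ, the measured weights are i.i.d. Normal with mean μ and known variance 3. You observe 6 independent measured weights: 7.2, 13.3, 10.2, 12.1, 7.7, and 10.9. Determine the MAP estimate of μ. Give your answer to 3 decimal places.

μ̂_MAP = 10.270

n = 6; x̄ = (7.2 + 13.3 + 10.2 + 12.1 + 7.7 + 10.9)/6 = 61.4/6 = 307/30 ≈ 10.2333.
For a Normal prior and Normal likelihood with known variance, the posterior is Normal; its mode equals its mean, the precision-weighted average.
Prior precision 1/σ₀² = 1/10 = 0.1; data precision n/σ² = 6/3 = 2.
μ̂ = (0.1·11 + 2·(307/30)) / (0.1 + 2) = (647/30)/2.1 = 647/63 ≈ 10.270.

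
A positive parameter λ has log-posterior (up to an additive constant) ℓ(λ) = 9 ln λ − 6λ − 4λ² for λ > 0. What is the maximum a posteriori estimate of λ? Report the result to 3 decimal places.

ℓ'(λ) = 9/λ − 6 − 8λ. Setting this to zero and multiplying by λ: 8λ² + 6λ − 9 = 0.
λ = (−6 + √(6² + 4·8·9)) / (2·8) = (−6 + √324) / 16 = (−6 + 18)/16 = 3/4.
ℓ''(λ) = −9/λ² − 8 < 0, confirming a maximum.

λ̂_MAP = 0.750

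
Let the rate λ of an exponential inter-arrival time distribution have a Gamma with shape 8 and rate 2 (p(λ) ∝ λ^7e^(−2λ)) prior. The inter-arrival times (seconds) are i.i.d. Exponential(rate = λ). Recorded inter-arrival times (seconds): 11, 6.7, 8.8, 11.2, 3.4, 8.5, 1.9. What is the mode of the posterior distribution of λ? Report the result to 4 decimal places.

The Exponential(rate=λ) likelihood is ∝ λ^n e^(−λΣtᵢ). Here n = 7 and Σtᵢ = 11 + 6.7 + 8.8 + 11.2 + 3.4 + 8.5 + 1.9 = 51.5.
Posterior ∝ λ^7e^(−2λ) · λ^7e^(−51.5λ) = λ^14e^(−53.5λ), i.e. Gamma(15, 53.5).
Mode = (a−1)/b = 14/53.5 ≈ 0.2617.

λ̂_MAP = 0.2617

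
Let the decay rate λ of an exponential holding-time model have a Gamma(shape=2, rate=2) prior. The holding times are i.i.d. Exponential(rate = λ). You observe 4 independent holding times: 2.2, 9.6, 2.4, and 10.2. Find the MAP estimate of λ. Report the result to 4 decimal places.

The Exponential(rate=λ) likelihood is ∝ λ^n e^(−λΣtᵢ). Here n = 4 and Σtᵢ = 2.2 + 9.6 + 2.4 + 10.2 = 24.4.
Posterior ∝ λe^(−2λ) · λ^4e^(−24.4λ) = λ^5e^(−26.4λ), i.e. Gamma(6, 26.4).
Mode = (a−1)/b = 5/26.4 ≈ 0.1894.

λ̂_MAP = 0.1894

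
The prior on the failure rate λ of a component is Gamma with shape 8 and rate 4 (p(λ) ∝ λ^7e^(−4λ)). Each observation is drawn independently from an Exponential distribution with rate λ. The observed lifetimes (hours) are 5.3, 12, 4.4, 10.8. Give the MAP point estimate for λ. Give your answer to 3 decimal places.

The Exponential(rate=λ) likelihood is ∝ λ^n e^(−λΣtᵢ). Here n = 4 and Σtᵢ = 5.3 + 12 + 4.4 + 10.8 = 32.5.
Posterior ∝ λ^7e^(−4λ) · λ^4e^(−32.5λ) = λ^11e^(−36.5λ), i.e. Gamma(12, 36.5).
Mode = (a−1)/b = 11/36.5 ≈ 0.301.

λ̂_MAP = 0.301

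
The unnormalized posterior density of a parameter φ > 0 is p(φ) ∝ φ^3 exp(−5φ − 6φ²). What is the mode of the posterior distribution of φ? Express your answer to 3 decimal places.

ℓ'(φ) = 3/φ − 5 − 12φ. Setting this to zero and multiplying by φ: 12φ² + 5φ − 3 = 0.
φ = (−5 + √(5² + 4·12·3)) / (2·12) = (−5 + √169) / 24 = (−5 + 13)/24 = 1/3.
ℓ''(φ) = −3/φ² − 12 < 0, confirming a maximum.

φ̂_MAP = 0.333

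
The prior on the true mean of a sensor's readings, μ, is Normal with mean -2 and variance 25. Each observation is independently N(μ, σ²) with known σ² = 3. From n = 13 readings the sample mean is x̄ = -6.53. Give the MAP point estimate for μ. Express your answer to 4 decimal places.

μ̂_MAP = -6.4886

n = 13, x̄ = -6.53.
For a Normal prior and Normal likelihood with known variance, the posterior is Normal; its mode equals its mean, the precision-weighted average.
Prior precision 1/σ₀² = 1/25 = 0.04; data precision n/σ² = 13/3.
μ̂ = (0.04·(-2) + (13/3)·(-6.53)) / (0.04 + 13/3) = (-8513/300)/(328/75) = -8513/1312 ≈ -6.4886.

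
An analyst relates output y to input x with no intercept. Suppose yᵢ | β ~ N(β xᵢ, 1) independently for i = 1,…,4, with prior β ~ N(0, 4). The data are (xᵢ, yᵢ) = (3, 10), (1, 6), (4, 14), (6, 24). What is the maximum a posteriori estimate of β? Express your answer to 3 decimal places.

β̂_MAP = 3.791

log p(β | y) = −Σ(yᵢ − βxᵢ)²/(2·1) − β²/(2·4) + const.
Setting the derivative to zero: Σxᵢ(yᵢ − βxᵢ)/1 − β/4 = 0, so β = Σxᵢyᵢ / (Σxᵢ² + σ²/τ²).
Σxᵢyᵢ = 3·10 + 1·6 + 4·14 + 6·24 = 236; Σxᵢ² = 62; σ²/τ² = 0.25.
β̂_MAP = 236 / (62 + 0.25) = 236/62.25 ≈ 3.791.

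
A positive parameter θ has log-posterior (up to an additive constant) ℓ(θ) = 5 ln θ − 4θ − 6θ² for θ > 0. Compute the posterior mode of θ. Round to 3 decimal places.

θ̂_MAP = 0.500

ℓ'(θ) = 5/θ − 4 − 12θ. Setting this to zero and multiplying by θ: 12θ² + 4θ − 5 = 0.
θ = (−4 + √(4² + 4·12·5)) / (2·12) = (−4 + √256) / 24 = (−4 + 16)/24 = 1/2.
ℓ''(θ) = −5/θ² − 12 < 0, confirming a maximum.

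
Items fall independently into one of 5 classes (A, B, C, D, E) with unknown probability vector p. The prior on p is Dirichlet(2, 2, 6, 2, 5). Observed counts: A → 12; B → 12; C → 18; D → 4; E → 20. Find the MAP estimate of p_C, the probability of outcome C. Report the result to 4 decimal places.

The posterior is Dirichlet(αᵢ + nᵢ) = Dirichlet(14, 14, 24, 6, 25).
For a Dirichlet(a₁,…,a_K) with all aᵢ > 1, the mode has j-th component (aⱼ − 1)/(Σaᵢ − K).
Here Σaᵢ = 83 and K = 5, so p_C = (24 − 1)/(83 − 5) = 23/78 ≈ 0.2949.

MAP estimate of p_C = 0.2949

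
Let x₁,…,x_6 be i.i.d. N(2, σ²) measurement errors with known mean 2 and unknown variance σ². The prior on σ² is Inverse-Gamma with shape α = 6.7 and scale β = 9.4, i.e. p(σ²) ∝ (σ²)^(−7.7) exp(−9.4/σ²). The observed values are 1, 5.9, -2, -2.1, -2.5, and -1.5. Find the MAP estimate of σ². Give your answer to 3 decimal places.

Sum of squared deviations about the known mean: SS = (1−2)² + (5.9−2)² + (-2−2)² + (-2.1−2)² + (-2.5−2)² + (-1.5−2)² = 81.52.
The Normal likelihood contributes (σ²)^(−n/2) exp(−SS/(2σ²)), so the posterior is Inverse-Gamma(α + n/2, β + SS/2) = Inverse-Gamma(9.7, 50.16).
The mode of Inverse-Gamma(a, b) is b/(a+1) = 50.16/10.7 ≈ 4.688.

σ̂²_MAP = 4.688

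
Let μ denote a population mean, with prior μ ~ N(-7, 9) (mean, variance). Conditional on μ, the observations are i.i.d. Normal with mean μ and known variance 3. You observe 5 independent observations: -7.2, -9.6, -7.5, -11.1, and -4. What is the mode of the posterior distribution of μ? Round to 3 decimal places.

n = 5; x̄ = ((-7.2) + (-9.6) + (-7.5) + (-11.1) + (-4))/5 = -39.4/5 = -7.88.
For a Normal prior and Normal likelihood with known variance, the posterior is Normal; its mode equals its mean, the precision-weighted average.
Prior precision 1/σ₀² = 1/9; data precision n/σ² = 5/3.
μ̂ = ((1/9)·(-7) + (5/3)·(-7.88)) / (1/9 + 5/3) = (-626/45)/(16/9) = -7.825.

μ̂_MAP = -7.825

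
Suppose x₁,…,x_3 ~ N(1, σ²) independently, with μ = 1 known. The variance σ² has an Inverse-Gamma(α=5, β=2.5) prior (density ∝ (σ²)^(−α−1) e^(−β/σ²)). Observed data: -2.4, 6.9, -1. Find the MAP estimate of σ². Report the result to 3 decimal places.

Sum of squared deviations about the known mean: SS = (-2.4−1)² + (6.9−1)² + (-1−1)² = 50.37.
The Normal likelihood contributes (σ²)^(−n/2) exp(−SS/(2σ²)), so the posterior is Inverse-Gamma(α + n/2, β + SS/2) = Inverse-Gamma(6.5, 27.685).
The mode of Inverse-Gamma(a, b) is b/(a+1) = 27.685/7.5 ≈ 3.691.

σ̂²_MAP = 3.691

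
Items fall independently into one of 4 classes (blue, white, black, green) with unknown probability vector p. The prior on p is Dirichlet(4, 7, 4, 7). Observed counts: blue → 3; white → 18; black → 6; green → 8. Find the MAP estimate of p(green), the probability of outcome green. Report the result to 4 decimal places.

The posterior is Dirichlet(αᵢ + nᵢ) = Dirichlet(7, 25, 10, 15).
For a Dirichlet(a₁,…,a_K) with all aᵢ > 1, the mode has j-th component (aⱼ − 1)/(Σaᵢ − K).
Here Σaᵢ = 57 and K = 4, so p(green) = (15 − 1)/(57 − 4) = 14/53 ≈ 0.2642.

MAP estimate of p(green) = 0.2642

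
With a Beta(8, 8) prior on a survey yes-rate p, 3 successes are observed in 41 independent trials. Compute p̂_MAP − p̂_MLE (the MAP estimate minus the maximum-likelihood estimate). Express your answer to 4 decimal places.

Posterior is Beta(11, 46); MAP = (11−1)/(57−2) = 10/55 ≈ 0.18182.
MLE ignores the prior: p̂_MLE = k/n = 3/41 ≈ 0.07317.
Difference = 10/55 − 3/41 = 49/451 ≈ 0.1086.

MAP − MLE = 0.1086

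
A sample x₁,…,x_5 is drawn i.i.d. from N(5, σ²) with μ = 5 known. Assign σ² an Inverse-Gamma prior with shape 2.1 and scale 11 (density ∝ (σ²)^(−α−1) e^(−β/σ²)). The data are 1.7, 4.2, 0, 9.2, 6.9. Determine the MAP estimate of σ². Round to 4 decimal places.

Sum of squared deviations about the known mean: SS = (1.7−5)² + (4.2−5)² + (0−5)² + (9.2−5)² + (6.9−5)² = 57.78.
The Normal likelihood contributes (σ²)^(−n/2) exp(−SS/(2σ²)), so the posterior is Inverse-Gamma(α + n/2, β + SS/2) = Inverse-Gamma(4.6, 39.89).
The mode of Inverse-Gamma(a, b) is b/(a+1) = 39.89/5.6 ≈ 7.1232.

σ̂²_MAP = 7.1232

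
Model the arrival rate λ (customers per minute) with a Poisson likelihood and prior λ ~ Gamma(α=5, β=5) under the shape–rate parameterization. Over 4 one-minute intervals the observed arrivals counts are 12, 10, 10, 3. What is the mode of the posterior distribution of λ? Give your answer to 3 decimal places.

Σxᵢ = 12+10+10+3 = 35, with n = 4.
Posterior ∝ λ^4e^(−5λ) · λ^35e^(−4λ) = λ^39e^(−9λ), i.e. Gamma(shape=40, rate=9).
The mode of a Gamma(a, b) with a ≥ 1 (shape–rate) is (a−1)/b = 39/9 ≈ 4.333.

λ̂_MAP = 4.333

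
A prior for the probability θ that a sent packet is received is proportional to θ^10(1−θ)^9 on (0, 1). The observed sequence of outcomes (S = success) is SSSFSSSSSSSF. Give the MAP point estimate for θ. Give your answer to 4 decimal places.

The prior density ∝ θ^10(1−θ)^9 is the kernel of Beta(11, 10).
Data: 10 successes in 12 trials (from the sequence). The binomial likelihood contributes θ^10(1−θ)^2, so the posterior is Beta(11+10, 10+2) = Beta(21, 12).
For Beta(a, b) with a, b > 1 the mode is (a−1)/(a+b−2) = 20/31 ≈ 0.6452.

θ̂_MAP = 0.6452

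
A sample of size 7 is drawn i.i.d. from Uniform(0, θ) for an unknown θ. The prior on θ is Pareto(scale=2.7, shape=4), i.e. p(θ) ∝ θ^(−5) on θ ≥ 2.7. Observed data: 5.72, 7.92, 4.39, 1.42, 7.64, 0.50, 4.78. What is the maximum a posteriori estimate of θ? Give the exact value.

The Uniform(0, θ) likelihood is θ^(−n) for θ ≥ max(xᵢ), zero otherwise. Here max(xᵢ) = 7.92.
Posterior ∝ θ^(−5) · θ^(−7) = θ^(−12) on θ ≥ max(2.7, 7.92) = 7.92.
This density is strictly decreasing in θ, so the posterior mode lies at the lower boundary of the support.

θ̂_MAP = 7.92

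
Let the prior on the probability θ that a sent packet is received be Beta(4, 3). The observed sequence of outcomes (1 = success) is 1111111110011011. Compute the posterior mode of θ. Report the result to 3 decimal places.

θ̂_MAP = 0.762

Prior: Beta(4, 3).
Data: 13 successes in 16 trials (from the sequence). The binomial likelihood contributes θ^13(1−θ)^3, so the posterior is Beta(4+13, 3+3) = Beta(17, 6).
For Beta(a, b) with a, b > 1 the mode is (a−1)/(a+b−2) = 16/21 ≈ 0.762.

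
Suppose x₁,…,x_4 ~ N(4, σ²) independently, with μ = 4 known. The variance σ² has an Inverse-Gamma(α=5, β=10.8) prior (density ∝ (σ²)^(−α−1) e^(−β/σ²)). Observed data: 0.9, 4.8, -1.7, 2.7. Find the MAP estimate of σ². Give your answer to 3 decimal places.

σ̂²_MAP = 4.127

Sum of squared deviations about the known mean: SS = (0.9−4)² + (4.8−4)² + (-1.7−4)² + (2.7−4)² = 44.43.
The Normal likelihood contributes (σ²)^(−n/2) exp(−SS/(2σ²)), so the posterior is Inverse-Gamma(α + n/2, β + SS/2) = Inverse-Gamma(7, 33.015).
The mode of Inverse-Gamma(a, b) is b/(a+1) = 33.015/8 ≈ 4.127.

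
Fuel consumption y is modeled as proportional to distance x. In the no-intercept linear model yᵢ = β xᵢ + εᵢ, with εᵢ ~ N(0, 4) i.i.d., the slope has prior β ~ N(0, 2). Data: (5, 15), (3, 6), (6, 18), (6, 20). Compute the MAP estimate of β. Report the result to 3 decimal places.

log p(β | y) = −Σ(yᵢ − βxᵢ)²/(2·4) − β²/(2·2) + const.
Setting the derivative to zero: Σxᵢ(yᵢ − βxᵢ)/4 − β/2 = 0, so β = Σxᵢyᵢ / (Σxᵢ² + σ²/τ²).
Σxᵢyᵢ = 5·15 + 3·6 + 6·18 + 6·20 = 321; Σxᵢ² = 106; σ²/τ² = 2.
β̂_MAP = 321 / (106 + 2) = 321/108 ≈ 2.972.

β̂_MAP = 2.972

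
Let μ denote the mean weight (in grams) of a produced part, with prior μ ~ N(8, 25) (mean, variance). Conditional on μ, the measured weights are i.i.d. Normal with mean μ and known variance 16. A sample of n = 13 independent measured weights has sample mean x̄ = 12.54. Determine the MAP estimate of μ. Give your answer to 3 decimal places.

n = 13, x̄ = 12.54.
For a Normal prior and Normal likelihood with known variance, the posterior is Normal; its mode equals its mean, the precision-weighted average.
Prior precision 1/σ₀² = 1/25 = 0.04; data precision n/σ² = 13/16 = 0.8125.
μ̂ = (0.04·8 + 0.8125·12.54) / (0.04 + 0.8125) = 10.50875/0.8525 = 8407/682 ≈ 12.327.

μ̂_MAP = 12.327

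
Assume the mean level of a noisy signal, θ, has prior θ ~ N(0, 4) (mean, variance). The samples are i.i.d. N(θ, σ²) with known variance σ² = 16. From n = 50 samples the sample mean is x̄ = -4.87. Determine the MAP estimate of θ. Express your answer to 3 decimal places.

θ̂_MAP = -4.509

n = 50, x̄ = -4.87.
For a Normal prior and Normal likelihood with known variance, the posterior is Normal; its mode equals its mean, the precision-weighted average.
Prior precision 1/σ₀² = 1/4 = 0.25; data precision n/σ² = 50/16 = 3.125.
θ̂ = (0.25·0 + 3.125·(-4.87)) / (0.25 + 3.125) = (-15.21875)/3.375 = -487/108 ≈ -4.509.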